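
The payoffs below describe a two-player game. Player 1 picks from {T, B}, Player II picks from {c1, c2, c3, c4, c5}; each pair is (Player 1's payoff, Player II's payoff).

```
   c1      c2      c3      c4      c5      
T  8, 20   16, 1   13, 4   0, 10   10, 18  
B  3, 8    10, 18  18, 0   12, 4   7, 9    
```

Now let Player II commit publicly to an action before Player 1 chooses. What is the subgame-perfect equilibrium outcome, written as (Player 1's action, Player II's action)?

(T, c1)

Player 1 best-responds to each possible Player II move:
- c1 → Player 1 plays T (best of 8, 3); Player II gets 20.
- c2 → Player 1 plays T (best of 16, 10); Player II gets 1.
- c3 → Player 1 plays B (best of 13, 18); Player II gets 0.
- c4 → Player 1 plays B (best of 0, 12); Player II gets 4.
- c5 → Player 1 plays T (best of 10, 7); Player II gets 18.
Maximizing over 20, 1, 0, 4, 18, Player II chooses c1. Subgame-perfect outcome: (T, c1) with payoffs (8, 20).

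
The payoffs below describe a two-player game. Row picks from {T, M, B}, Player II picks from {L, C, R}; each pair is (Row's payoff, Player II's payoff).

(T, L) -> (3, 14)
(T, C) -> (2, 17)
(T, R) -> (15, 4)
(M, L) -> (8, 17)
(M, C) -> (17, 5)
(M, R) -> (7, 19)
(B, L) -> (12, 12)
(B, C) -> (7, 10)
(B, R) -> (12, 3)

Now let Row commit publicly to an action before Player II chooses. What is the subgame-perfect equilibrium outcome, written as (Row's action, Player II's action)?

(B, L)

Solve by backward induction (Row leads).
- T → Player II plays C (best of 14, 17, 4); Row gets 2.
- M → Player II plays R (best of 17, 5, 19); Row gets 7.
- B → Player II plays L (best of 12, 10, 3); Row gets 12.
Row's induced payoffs are 2, 7, 12, so Row commits to B. Subgame-perfect outcome: (B, L) with payoffs (12, 12).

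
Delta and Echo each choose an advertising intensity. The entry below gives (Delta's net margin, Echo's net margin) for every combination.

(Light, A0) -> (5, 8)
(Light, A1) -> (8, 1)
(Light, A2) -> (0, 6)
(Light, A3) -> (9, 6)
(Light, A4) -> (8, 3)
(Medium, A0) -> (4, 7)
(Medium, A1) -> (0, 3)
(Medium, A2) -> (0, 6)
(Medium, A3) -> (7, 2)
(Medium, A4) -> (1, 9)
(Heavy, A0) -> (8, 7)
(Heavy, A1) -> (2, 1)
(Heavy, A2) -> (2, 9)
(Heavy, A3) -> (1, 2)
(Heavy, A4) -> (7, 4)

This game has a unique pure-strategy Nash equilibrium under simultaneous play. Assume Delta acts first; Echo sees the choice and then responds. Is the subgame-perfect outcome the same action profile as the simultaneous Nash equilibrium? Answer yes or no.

no

Backward induction with Delta moving first.
- Light: Echo compares 8, 1, 6, 6, 3 and picks A0; Delta would get 5.
- Medium: Echo compares 7, 3, 6, 2, 9 and picks A4; Delta would get 1.
- Heavy: Echo compares 7, 1, 9, 2, 4 and picks A2; Delta would get 2.
Maximizing over 5, 1, 2, Delta chooses Light. Subgame-perfect outcome: (Light, A0) with payoffs (5, 8).
Now find the simultaneous Nash equilibrium.
Delta's best replies: A0→Heavy; A1→Light; A2→Heavy; A3→Light; A4→Light.
Echo's best replies: Light→A0; Medium→A4; Heavy→A2.
The unique mutual best reply is (Heavy, A2), giving (2, 9).
Sequential outcome (Light, A0) differs from the Nash profile (Heavy, A2).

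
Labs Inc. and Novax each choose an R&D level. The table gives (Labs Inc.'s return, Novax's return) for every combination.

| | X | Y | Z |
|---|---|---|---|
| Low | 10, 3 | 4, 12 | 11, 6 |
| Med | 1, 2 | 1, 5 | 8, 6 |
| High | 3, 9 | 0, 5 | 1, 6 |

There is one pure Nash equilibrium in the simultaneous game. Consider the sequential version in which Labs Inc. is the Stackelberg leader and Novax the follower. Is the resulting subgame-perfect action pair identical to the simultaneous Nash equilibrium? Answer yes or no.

no

Solve by backward induction (Labs Inc. leads).
- Low: Novax compares 3, 12, 6 and picks Y; Labs Inc. would get 4.
- Med: Novax compares 2, 5, 6 and picks Z; Labs Inc. would get 8.
- High: Novax compares 9, 5, 6 and picks X; Labs Inc. would get 3.
Labs Inc.'s induced payoffs are 4, 8, 3, so Labs Inc. commits to Med. Subgame-perfect outcome: (Med, Z) with payoffs (8, 6).
Now find the simultaneous Nash equilibrium.
Labs Inc.'s best replies: X→Low; Y→Low; Z→Low.
Novax's best replies: Low→Y; Med→Z; High→X.
The unique mutual best reply is (Low, Y), giving (4, 12).
Sequential outcome (Med, Z) differs from the Nash profile (Low, Y).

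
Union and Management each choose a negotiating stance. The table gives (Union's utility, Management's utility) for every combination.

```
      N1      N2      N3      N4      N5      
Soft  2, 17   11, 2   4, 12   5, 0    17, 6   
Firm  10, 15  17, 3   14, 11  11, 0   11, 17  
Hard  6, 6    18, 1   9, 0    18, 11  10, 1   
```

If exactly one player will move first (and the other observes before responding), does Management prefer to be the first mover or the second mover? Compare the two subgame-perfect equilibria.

If Union leads: Management's best replies are Soft→N1, Firm→N5, Hard→N4; Union's induced payoffs 2, 11, 18; outcome (Hard, N4), payoffs (18, 11).
If Management leads: Union's best replies are N1→Firm, N2→Hard, N3→Firm, N4→Hard, N5→Soft; Management's induced payoffs 15, 1, 11, 11, 6; outcome (Firm, N1), payoffs (10, 15).
Management gets 15 moving first and 11 moving second, so Management prefers to move first.

first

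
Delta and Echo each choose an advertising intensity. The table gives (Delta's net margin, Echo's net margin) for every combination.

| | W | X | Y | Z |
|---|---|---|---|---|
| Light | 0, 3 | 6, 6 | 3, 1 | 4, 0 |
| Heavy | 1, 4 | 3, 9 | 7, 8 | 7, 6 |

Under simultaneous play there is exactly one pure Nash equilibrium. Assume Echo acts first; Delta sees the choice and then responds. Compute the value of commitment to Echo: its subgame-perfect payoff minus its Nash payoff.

Solve by backward induction (Echo leads).
- W: BR = Heavy, leader payoff 4.
- X: BR = Light, leader payoff 6.
- Y: BR = Heavy, leader payoff 8.
- Z: BR = Heavy, leader payoff 6.
Maximizing over 4, 6, 8, 6, Echo chooses Y. Subgame-perfect outcome: (Heavy, Y) with payoffs (7, 8).
Now find the simultaneous Nash equilibrium.
Delta's best replies: W→Heavy; X→Light; Y→Heavy; Z→Heavy.
Echo's best replies: Light→X; Heavy→X.
Only (Light, X) has each player best-responding; Nash payoffs (6, 6).
Echo's commitment gain: 8 − 6 = 2.

2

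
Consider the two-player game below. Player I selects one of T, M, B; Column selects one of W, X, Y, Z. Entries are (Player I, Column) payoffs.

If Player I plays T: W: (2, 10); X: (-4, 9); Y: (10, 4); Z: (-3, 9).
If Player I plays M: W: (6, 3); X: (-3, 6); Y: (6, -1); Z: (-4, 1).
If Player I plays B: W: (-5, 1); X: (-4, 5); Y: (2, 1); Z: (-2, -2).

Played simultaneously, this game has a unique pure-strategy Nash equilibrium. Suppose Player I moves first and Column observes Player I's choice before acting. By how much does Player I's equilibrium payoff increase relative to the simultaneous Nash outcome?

Backward induction with Player I moving first.
- T: Column compares 10, 9, 4, 9 and picks W; Player I would get 2.
- M: Column compares 3, 6, -1, 1 and picks X; Player I would get -3.
- B: Column compares 1, 5, 1, -2 and picks X; Player I would get -4.
Player I's induced payoffs are 2, -3, -4, so Player I commits to T. Subgame-perfect outcome: (T, W) with payoffs (2, 10).
Under simultaneous play:
Player I's best replies: W→M; X→M; Y→T; Z→B.
Column's best replies: T→W; M→X; B→X.
The unique mutual best reply is (M, X), giving (-3, 6).
Player I's commitment gain: 2 − -3 = 5.

5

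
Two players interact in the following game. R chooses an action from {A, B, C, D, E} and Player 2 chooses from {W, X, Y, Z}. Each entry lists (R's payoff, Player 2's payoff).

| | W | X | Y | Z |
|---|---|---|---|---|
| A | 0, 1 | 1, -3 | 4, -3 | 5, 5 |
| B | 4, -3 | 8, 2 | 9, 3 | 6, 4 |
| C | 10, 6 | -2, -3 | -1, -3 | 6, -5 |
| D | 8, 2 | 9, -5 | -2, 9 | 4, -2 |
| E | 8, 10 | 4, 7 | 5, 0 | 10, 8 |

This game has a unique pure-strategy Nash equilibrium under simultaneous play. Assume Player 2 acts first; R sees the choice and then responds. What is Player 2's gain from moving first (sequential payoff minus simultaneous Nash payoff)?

Backward induction with Player 2 moving first.
- W → R plays C (best of 0, 4, 10, 8, 8); Player 2 gets 6.
- X → R plays D (best of 1, 8, -2, 9, 4); Player 2 gets -5.
- Y → R plays B (best of 4, 9, -1, -2, 5); Player 2 gets 3.
- Z → R plays E (best of 5, 6, 6, 4, 10); Player 2 gets 8.
Among 6, -5, 3, 8, the best is 8 at Z. Subgame-perfect outcome: (E, Z) with payoffs (10, 8).
Now find the simultaneous Nash equilibrium.
R's best replies: W→C; X→D; Y→B; Z→E.
Player 2's best replies: A→Z; B→Z; C→W; D→Y; E→W.
The unique mutual best reply is (C, W), giving (10, 6).
Player 2's commitment gain: 8 − 6 = 2.

2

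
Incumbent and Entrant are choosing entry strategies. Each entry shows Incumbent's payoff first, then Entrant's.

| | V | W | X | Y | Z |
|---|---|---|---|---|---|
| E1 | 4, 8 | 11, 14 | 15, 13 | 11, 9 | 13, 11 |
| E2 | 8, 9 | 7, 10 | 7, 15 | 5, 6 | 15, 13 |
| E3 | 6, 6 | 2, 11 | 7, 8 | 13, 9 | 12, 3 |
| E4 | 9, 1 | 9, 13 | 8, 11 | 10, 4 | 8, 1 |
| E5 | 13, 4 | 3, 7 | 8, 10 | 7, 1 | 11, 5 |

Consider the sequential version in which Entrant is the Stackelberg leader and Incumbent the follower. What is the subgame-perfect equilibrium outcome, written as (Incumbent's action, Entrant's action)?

Work backward from Incumbent's decision.
- V → Incumbent plays E5 (best of 4, 8, 6, 9, 13); Entrant gets 4.
- W → Incumbent plays E1 (best of 11, 7, 2, 9, 3); Entrant gets 14.
- X → Incumbent plays E1 (best of 15, 7, 7, 8, 8); Entrant gets 13.
- Y → Incumbent plays E3 (best of 11, 5, 13, 10, 7); Entrant gets 9.
- Z → Incumbent plays E2 (best of 13, 15, 12, 8, 11); Entrant gets 13.
Maximizing over 4, 14, 13, 9, 13, Entrant chooses W. Subgame-perfect outcome: (E1, W) with payoffs (11, 14).

(E1, W)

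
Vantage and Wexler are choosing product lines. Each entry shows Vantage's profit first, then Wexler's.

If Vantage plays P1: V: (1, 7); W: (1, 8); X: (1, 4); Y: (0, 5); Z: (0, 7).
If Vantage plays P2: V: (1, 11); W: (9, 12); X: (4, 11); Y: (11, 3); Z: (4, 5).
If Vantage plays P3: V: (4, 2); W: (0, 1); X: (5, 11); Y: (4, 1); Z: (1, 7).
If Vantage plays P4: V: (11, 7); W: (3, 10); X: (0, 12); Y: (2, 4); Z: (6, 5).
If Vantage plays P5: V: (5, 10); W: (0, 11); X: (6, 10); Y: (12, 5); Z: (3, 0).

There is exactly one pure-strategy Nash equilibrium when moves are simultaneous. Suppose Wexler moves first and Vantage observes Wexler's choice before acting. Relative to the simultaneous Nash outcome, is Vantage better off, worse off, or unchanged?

Backward induction with Wexler moving first.
- V: BR = P4, leader payoff 7.
- W: BR = P2, leader payoff 12.
- X: BR = P5, leader payoff 10.
- Y: BR = P5, leader payoff 5.
- Z: BR = P4, leader payoff 5.
Wexler's induced payoffs are 7, 12, 10, 5, 5, so Wexler commits to W. Subgame-perfect outcome: (P2, W) with payoffs (9, 12).
For the simultaneous game, intersect best replies.
Vantage's best replies: V→P4; W→P2; X→P5; Y→P5; Z→P4.
Wexler's best replies: P1→W; P2→W; P3→X; P4→X; P5→W.
The unique mutual best reply is (P2, W), giving (9, 12).
Vantage earns 9 sequentially versus 9 at the Nash outcome: unchanged.

unchanged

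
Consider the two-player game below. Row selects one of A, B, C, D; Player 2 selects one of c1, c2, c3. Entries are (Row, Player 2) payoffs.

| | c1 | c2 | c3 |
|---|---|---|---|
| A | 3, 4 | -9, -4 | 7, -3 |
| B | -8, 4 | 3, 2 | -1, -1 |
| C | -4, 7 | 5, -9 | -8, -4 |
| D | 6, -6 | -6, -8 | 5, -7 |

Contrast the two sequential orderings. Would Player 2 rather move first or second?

If Row leads: Player 2's best replies are A→c1, B→c1, C→c1, D→c1; Row's induced payoffs 3, -8, -4, 6; outcome (D, c1), payoffs (6, -6).
If Player 2 leads: Row's best replies are c1→D, c2→C, c3→A; Player 2's induced payoffs -6, -9, -3; outcome (A, c3), payoffs (7, -3).
Player 2 gets -3 moving first and -6 moving second, so Player 2 prefers to move first.

first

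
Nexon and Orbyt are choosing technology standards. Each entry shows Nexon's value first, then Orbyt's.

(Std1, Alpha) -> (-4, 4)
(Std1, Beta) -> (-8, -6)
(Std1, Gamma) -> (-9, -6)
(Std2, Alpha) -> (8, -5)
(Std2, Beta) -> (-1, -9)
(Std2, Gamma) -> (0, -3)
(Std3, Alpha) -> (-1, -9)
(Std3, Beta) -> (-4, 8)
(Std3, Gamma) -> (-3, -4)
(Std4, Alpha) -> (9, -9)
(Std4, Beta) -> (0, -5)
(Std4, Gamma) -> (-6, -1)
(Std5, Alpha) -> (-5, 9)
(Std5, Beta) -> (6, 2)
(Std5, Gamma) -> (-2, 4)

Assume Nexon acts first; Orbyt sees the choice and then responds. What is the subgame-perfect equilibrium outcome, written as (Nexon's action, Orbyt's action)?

(Std2, Gamma)

Work backward from Orbyt's decision.
- Std1: Orbyt compares 4, -6, -6 and picks Alpha; Nexon would get -4.
- Std2: Orbyt compares -5, -9, -3 and picks Gamma; Nexon would get 0.
- Std3: Orbyt compares -9, 8, -4 and picks Beta; Nexon would get -4.
- Std4: Orbyt compares -9, -5, -1 and picks Gamma; Nexon would get -6.
- Std5: Orbyt compares 9, 2, 4 and picks Alpha; Nexon would get -5.
Among -4, 0, -4, -6, -5, the best is 0 at Std2. Subgame-perfect outcome: (Std2, Gamma) with payoffs (0, -3).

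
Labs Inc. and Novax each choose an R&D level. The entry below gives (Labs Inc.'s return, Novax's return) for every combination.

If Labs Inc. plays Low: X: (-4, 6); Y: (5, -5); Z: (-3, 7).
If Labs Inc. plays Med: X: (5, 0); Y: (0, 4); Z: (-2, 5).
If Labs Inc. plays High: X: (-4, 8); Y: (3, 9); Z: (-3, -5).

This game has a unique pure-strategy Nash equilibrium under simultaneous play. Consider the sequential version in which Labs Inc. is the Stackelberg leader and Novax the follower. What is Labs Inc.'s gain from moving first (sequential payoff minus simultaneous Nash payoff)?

5

Work backward from Novax's decision.
- Low → Novax plays Z (best of 6, -5, 7); Labs Inc. gets -3.
- Med → Novax plays Z (best of 0, 4, 5); Labs Inc. gets -2.
- High → Novax plays Y (best of 8, 9, -5); Labs Inc. gets 3.
Labs Inc.'s induced payoffs are -3, -2, 3, so Labs Inc. commits to High. Subgame-perfect outcome: (High, Y) with payoffs (3, 9).
Now find the simultaneous Nash equilibrium.
Labs Inc.'s best replies: X→Med; Y→Low; Z→Med.
Novax's best replies: Low→Z; Med→Z; High→Y.
Only (Med, Z) has each player best-responding; Nash payoffs (-2, 5).
Labs Inc.'s commitment gain: 3 − -2 = 5.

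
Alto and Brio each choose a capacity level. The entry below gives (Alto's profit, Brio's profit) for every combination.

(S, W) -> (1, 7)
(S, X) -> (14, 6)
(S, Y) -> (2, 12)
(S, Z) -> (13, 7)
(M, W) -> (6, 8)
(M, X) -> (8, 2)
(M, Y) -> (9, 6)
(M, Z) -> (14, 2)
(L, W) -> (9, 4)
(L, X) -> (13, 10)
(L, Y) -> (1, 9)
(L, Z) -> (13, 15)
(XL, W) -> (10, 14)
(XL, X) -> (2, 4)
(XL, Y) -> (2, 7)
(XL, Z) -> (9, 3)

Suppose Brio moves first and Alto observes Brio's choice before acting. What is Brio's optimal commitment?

W

Solve by backward induction (Brio leads).
- W: BR = XL, leader payoff 14.
- X: BR = S, leader payoff 6.
- Y: BR = M, leader payoff 6.
- Z: BR = M, leader payoff 2.
Brio's induced payoffs are 14, 6, 6, 2, so Brio commits to W. Subgame-perfect outcome: (XL, W) with payoffs (10, 14).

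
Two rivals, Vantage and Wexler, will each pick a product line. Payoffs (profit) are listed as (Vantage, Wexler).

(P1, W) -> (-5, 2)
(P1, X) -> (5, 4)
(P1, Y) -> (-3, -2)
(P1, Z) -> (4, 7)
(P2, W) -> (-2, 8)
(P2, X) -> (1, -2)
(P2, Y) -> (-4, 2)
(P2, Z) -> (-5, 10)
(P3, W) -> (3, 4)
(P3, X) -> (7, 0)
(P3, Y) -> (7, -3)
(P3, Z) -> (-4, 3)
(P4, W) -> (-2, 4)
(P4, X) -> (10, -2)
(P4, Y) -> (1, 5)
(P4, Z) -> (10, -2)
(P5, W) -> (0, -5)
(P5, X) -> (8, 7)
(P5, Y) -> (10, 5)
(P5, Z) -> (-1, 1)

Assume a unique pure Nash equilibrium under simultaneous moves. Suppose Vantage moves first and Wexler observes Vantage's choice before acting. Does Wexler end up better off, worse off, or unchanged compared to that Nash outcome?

Wexler best-responds to each possible Vantage move:
- P1: Wexler compares 2, 4, -2, 7 and picks Z; Vantage would get 4.
- P2: Wexler compares 8, -2, 2, 10 and picks Z; Vantage would get -5.
- P3: Wexler compares 4, 0, -3, 3 and picks W; Vantage would get 3.
- P4: Wexler compares 4, -2, 5, -2 and picks Y; Vantage would get 1.
- P5: Wexler compares -5, 7, 5, 1 and picks X; Vantage would get 8.
Maximizing over 4, -5, 3, 1, 8, Vantage chooses P5. Subgame-perfect outcome: (P5, X) with payoffs (8, 7).
For the simultaneous game, intersect best replies.
Vantage's best replies: W→P3; X→P4; Y→P5; Z→P4.
Wexler's best replies: P1→Z; P2→Z; P3→W; P4→Y; P5→X.
The unique mutual best reply is (P3, W), giving (3, 4).
Wexler earns 7 sequentially versus 4 at the Nash outcome: better off.

better off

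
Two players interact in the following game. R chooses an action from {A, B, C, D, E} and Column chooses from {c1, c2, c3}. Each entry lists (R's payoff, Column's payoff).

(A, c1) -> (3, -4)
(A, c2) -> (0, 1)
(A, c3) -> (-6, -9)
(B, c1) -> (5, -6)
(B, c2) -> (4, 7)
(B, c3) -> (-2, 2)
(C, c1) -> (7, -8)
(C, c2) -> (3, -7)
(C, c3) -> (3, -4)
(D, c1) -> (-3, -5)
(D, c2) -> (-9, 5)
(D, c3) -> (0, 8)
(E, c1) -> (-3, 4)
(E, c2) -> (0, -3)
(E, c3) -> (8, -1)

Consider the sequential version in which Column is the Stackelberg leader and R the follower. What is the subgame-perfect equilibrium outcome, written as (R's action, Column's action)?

(B, c2)

R best-responds to each possible Column move:
- c1: R compares 3, 5, 7, -3, -3 and picks C; Column would get -8.
- c2: R compares 0, 4, 3, -9, 0 and picks B; Column would get 7.
- c3: R compares -6, -2, 3, 0, 8 and picks E; Column would get -1.
Column's induced payoffs are -8, 7, -1, so Column commits to c2. Subgame-perfect outcome: (B, c2) with payoffs (4, 7).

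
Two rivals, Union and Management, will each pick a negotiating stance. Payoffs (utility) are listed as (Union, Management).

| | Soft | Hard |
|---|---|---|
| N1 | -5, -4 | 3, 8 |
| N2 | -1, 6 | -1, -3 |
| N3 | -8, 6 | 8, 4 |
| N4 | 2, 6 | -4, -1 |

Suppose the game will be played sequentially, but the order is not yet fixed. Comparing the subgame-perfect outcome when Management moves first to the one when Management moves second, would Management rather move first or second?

second

If Union leads: Management's best replies are N1→Hard, N2→Soft, N3→Soft, N4→Soft; Union's induced payoffs 3, -1, -8, 2; outcome (N1, Hard), payoffs (3, 8).
If Management leads: Union's best replies are Soft→N4, Hard→N3; Management's induced payoffs 6, 4; outcome (N4, Soft), payoffs (2, 6).
Management gets 6 moving first and 8 moving second, so Management prefers to move second.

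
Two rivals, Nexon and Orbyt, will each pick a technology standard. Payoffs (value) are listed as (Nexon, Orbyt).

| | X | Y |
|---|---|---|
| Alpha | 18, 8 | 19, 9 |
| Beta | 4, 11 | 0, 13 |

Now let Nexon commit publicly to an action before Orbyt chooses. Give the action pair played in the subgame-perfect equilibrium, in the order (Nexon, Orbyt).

(Alpha, Y)

Backward induction with Nexon moving first.
- Alpha: Orbyt compares 8, 9 and picks Y; Nexon would get 19.
- Beta: Orbyt compares 11, 13 and picks Y; Nexon would get 0.
Nexon's induced payoffs are 19, 0, so Nexon commits to Alpha. Subgame-perfect outcome: (Alpha, Y) with payoffs (19, 9).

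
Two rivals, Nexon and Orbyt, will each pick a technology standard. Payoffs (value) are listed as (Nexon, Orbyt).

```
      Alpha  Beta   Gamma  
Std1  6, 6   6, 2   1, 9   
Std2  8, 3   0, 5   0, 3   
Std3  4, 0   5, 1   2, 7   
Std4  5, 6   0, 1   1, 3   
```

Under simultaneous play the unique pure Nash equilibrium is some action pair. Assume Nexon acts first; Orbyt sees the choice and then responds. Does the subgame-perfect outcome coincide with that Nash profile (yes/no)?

Backward induction with Nexon moving first.
- Std1: Orbyt compares 6, 2, 9 and picks Gamma; Nexon would get 1.
- Std2: Orbyt compares 3, 5, 3 and picks Beta; Nexon would get 0.
- Std3: Orbyt compares 0, 1, 7 and picks Gamma; Nexon would get 2.
- Std4: Orbyt compares 6, 1, 3 and picks Alpha; Nexon would get 5.
Maximizing over 1, 0, 2, 5, Nexon chooses Std4. Subgame-perfect outcome: (Std4, Alpha) with payoffs (5, 6).
Now find the simultaneous Nash equilibrium.
Nexon's best replies: Alpha→Std2; Beta→Std1; Gamma→Std3.
Orbyt's best replies: Std1→Gamma; Std2→Beta; Std3→Gamma; Std4→Alpha.
Only (Std3, Gamma) has each player best-responding; Nash payoffs (2, 7).
Sequential outcome (Std4, Alpha) differs from the Nash profile (Std3, Gamma).

no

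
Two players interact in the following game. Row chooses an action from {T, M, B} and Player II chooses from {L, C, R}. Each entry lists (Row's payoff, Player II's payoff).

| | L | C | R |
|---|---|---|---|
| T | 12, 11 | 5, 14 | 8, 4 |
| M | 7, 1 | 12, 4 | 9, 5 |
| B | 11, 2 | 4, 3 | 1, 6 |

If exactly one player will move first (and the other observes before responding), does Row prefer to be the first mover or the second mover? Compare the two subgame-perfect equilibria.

second

If Row leads: Player II's best replies are T→C, M→R, B→R; Row's induced payoffs 5, 9, 1; outcome (M, R), payoffs (9, 5).
If Player II leads: Row's best replies are L→T, C→M, R→M; Player II's induced payoffs 11, 4, 5; outcome (T, L), payoffs (12, 11).
Row gets 9 moving first and 12 moving second, so Row prefers to move second.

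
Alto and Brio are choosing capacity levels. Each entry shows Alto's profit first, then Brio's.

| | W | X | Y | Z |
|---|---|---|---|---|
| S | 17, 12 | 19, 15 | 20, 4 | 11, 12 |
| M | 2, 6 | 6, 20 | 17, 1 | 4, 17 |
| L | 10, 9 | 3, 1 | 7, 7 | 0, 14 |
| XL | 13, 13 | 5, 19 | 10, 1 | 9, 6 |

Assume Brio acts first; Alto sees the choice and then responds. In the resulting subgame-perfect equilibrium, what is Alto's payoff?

19

Alto best-responds to each possible Brio move:
- W: BR = S, leader payoff 12.
- X: BR = S, leader payoff 15.
- Y: BR = S, leader payoff 4.
- Z: BR = S, leader payoff 12.
Among 12, 15, 4, 12, the best is 15 at X. Subgame-perfect outcome: (S, X) with payoffs (19, 15).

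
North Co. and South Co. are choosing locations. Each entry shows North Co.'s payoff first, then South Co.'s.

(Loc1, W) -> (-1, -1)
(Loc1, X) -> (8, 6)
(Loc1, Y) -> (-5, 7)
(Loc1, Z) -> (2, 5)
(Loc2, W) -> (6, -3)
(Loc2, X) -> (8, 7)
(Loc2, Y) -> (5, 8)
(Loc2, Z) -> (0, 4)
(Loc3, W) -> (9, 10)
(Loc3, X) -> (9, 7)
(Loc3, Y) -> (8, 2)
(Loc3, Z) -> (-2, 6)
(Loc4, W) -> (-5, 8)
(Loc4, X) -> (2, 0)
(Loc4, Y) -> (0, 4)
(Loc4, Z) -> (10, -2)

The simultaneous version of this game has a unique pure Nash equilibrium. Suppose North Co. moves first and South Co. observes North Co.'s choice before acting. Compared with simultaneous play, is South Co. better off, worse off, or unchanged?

South Co. best-responds to each possible North Co. move:
- Loc1 → South Co. plays Y (best of -1, 6, 7, 5); North Co. gets -5.
- Loc2 → South Co. plays Y (best of -3, 7, 8, 4); North Co. gets 5.
- Loc3 → South Co. plays W (best of 10, 7, 2, 6); North Co. gets 9.
- Loc4 → South Co. plays W (best of 8, 0, 4, -2); North Co. gets -5.
Among -5, 5, 9, -5, the best is 9 at Loc3. Subgame-perfect outcome: (Loc3, W) with payoffs (9, 10).
Under simultaneous play:
North Co.'s best replies: W→Loc3; X→Loc3; Y→Loc3; Z→Loc4.
South Co.'s best replies: Loc1→Y; Loc2→Y; Loc3→W; Loc4→W.
The unique mutual best reply is (Loc3, W), giving (9, 10).
South Co. earns 10 sequentially versus 10 at the Nash outcome: unchanged.

unchanged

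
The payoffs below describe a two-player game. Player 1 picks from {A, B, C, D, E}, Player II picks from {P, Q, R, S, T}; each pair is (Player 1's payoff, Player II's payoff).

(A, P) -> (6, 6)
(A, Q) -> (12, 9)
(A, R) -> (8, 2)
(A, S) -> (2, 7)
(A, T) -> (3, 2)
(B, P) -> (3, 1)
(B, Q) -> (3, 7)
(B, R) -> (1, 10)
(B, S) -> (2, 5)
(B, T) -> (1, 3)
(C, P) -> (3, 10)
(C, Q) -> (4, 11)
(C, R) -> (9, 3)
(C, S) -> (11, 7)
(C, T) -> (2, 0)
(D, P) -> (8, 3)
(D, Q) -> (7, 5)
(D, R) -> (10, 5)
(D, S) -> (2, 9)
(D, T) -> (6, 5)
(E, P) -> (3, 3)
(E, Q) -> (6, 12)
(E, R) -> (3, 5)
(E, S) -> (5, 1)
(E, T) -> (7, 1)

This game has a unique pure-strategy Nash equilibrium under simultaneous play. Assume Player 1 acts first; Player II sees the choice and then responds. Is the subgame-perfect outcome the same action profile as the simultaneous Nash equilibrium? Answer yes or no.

Backward induction with Player 1 moving first.
- A: Player II compares 6, 9, 2, 7, 2 and picks Q; Player 1 would get 12.
- B: Player II compares 1, 7, 10, 5, 3 and picks R; Player 1 would get 1.
- C: Player II compares 10, 11, 3, 7, 0 and picks Q; Player 1 would get 4.
- D: Player II compares 3, 5, 5, 9, 5 and picks S; Player 1 would get 2.
- E: Player II compares 3, 12, 5, 1, 1 and picks Q; Player 1 would get 6.
Among 12, 1, 4, 2, 6, the best is 12 at A. Subgame-perfect outcome: (A, Q) with payoffs (12, 9).
For the simultaneous game, intersect best replies.
Player 1's best replies: P→D; Q→A; R→D; S→C; T→E.
Player II's best replies: A→Q; B→R; C→Q; D→S; E→Q.
Only (A, Q) has each player best-responding; Nash payoffs (12, 9).
Sequential outcome (A, Q) coincides with the Nash profile (A, Q).

yes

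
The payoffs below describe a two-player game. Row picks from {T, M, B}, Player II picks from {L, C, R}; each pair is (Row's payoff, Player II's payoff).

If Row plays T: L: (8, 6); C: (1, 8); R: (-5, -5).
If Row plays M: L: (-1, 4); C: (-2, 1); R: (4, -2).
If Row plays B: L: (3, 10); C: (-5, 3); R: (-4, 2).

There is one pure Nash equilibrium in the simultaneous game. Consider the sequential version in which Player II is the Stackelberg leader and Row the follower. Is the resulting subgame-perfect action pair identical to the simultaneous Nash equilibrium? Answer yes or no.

yes

Solve by backward induction (Player II leads).
- L → Row plays T (best of 8, -1, 3); Player II gets 6.
- C → Row plays T (best of 1, -2, -5); Player II gets 8.
- R → Row plays M (best of -5, 4, -4); Player II gets -2.
Maximizing over 6, 8, -2, Player II chooses C. Subgame-perfect outcome: (T, C) with payoffs (1, 8).
For the simultaneous game, intersect best replies.
Row's best replies: L→T; C→T; R→M.
Player II's best replies: T→C; M→L; B→L.
The unique mutual best reply is (T, C), giving (1, 8).
Sequential outcome (T, C) coincides with the Nash profile (T, C).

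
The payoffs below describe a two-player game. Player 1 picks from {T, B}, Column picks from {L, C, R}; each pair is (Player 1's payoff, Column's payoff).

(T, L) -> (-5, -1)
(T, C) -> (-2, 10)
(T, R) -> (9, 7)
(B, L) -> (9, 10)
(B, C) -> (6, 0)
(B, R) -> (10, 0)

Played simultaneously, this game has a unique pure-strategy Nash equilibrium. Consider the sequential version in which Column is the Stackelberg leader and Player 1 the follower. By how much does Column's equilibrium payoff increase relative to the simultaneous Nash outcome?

0

Player 1 best-responds to each possible Column move:
- L: BR = B, leader payoff 10.
- C: BR = B, leader payoff 0.
- R: BR = B, leader payoff 0.
Column's induced payoffs are 10, 0, 0, so Column commits to L. Subgame-perfect outcome: (B, L) with payoffs (9, 10).
Now find the simultaneous Nash equilibrium.
Player 1's best replies: L→B; C→B; R→B.
Column's best replies: T→C; B→L.
The unique mutual best reply is (B, L), giving (9, 10).
Column's commitment gain: 10 − 10 = 0.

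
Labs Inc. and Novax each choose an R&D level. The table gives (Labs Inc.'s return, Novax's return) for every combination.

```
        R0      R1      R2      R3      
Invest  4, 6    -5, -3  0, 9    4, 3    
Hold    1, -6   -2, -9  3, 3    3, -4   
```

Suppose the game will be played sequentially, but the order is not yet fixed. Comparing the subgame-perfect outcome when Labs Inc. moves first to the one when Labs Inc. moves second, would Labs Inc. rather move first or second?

If Labs Inc. leads: Novax's best replies are Invest→R2, Hold→R2; Labs Inc.'s induced payoffs 0, 3; outcome (Hold, R2), payoffs (3, 3).
If Novax leads: Labs Inc.'s best replies are R0→Invest, R1→Hold, R2→Hold, R3→Invest; Novax's induced payoffs 6, -9, 3, 3; outcome (Invest, R0), payoffs (4, 6).
Labs Inc. gets 3 moving first and 4 moving second, so Labs Inc. prefers to move second.

second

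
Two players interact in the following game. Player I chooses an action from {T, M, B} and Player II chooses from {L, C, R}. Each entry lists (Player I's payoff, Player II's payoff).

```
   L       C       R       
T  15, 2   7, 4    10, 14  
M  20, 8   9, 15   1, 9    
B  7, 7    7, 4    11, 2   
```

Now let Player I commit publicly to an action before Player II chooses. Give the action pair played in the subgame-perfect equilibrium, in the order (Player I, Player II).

(T, R)

Solve by backward induction (Player I leads).
- T → Player II plays R (best of 2, 4, 14); Player I gets 10.
- M → Player II plays C (best of 8, 15, 9); Player I gets 9.
- B → Player II plays L (best of 7, 4, 2); Player I gets 7.
Among 10, 9, 7, the best is 10 at T. Subgame-perfect outcome: (T, R) with payoffs (10, 14).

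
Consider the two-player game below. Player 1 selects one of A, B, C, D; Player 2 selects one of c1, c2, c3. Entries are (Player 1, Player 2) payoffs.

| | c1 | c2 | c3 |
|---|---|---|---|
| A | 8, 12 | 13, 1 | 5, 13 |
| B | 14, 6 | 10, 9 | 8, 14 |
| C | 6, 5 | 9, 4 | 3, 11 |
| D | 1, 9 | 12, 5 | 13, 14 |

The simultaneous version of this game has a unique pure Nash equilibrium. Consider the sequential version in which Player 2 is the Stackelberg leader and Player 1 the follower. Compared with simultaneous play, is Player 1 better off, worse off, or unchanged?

unchanged

Work backward from Player 1's decision.
- c1 → Player 1 plays B (best of 8, 14, 6, 1); Player 2 gets 6.
- c2 → Player 1 plays A (best of 13, 10, 9, 12); Player 2 gets 1.
- c3 → Player 1 plays D (best of 5, 8, 3, 13); Player 2 gets 14.
Maximizing over 6, 1, 14, Player 2 chooses c3. Subgame-perfect outcome: (D, c3) with payoffs (13, 14).
For the simultaneous game, intersect best replies.
Player 1's best replies: c1→B; c2→A; c3→D.
Player 2's best replies: A→c3; B→c3; C→c3; D→c3.
Only (D, c3) has each player best-responding; Nash payoffs (13, 14).
Player 1 earns 13 sequentially versus 13 at the Nash outcome: unchanged.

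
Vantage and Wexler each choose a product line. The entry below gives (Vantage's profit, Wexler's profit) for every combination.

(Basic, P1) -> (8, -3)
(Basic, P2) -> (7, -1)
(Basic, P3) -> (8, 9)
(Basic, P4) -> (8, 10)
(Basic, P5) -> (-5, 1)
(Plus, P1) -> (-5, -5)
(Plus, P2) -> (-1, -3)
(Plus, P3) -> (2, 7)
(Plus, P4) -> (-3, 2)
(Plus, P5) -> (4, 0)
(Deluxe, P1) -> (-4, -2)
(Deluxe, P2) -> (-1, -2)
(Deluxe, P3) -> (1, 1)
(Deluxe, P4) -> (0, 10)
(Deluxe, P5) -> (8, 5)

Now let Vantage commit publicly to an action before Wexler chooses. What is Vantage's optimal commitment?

Work backward from Wexler's decision.
- Basic → Wexler plays P4 (best of -3, -1, 9, 10, 1); Vantage gets 8.
- Plus → Wexler plays P3 (best of -5, -3, 7, 2, 0); Vantage gets 2.
- Deluxe → Wexler plays P4 (best of -2, -2, 1, 10, 5); Vantage gets 0.
Among 8, 2, 0, the best is 8 at Basic. Subgame-perfect outcome: (Basic, P4) with payoffs (8, 10).

Basic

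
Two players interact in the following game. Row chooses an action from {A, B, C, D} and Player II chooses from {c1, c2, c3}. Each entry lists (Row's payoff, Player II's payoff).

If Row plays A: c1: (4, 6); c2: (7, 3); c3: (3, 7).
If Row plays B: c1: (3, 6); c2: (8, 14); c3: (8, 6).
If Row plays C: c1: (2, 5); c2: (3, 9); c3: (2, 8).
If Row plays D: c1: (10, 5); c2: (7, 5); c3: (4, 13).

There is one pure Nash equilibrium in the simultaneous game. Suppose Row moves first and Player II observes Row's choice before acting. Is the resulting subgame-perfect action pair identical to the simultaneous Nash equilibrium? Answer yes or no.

Solve by backward induction (Row leads).
- A → Player II plays c3 (best of 6, 3, 7); Row gets 3.
- B → Player II plays c2 (best of 6, 14, 6); Row gets 8.
- C → Player II plays c2 (best of 5, 9, 8); Row gets 3.
- D → Player II plays c3 (best of 5, 5, 13); Row gets 4.
Among 3, 8, 3, 4, the best is 8 at B. Subgame-perfect outcome: (B, c2) with payoffs (8, 14).
Now find the simultaneous Nash equilibrium.
Row's best replies: c1→D; c2→B; c3→B.
Player II's best replies: A→c3; B→c2; C→c2; D→c3.
Only (B, c2) has each player best-responding; Nash payoffs (8, 14).
Sequential outcome (B, c2) coincides with the Nash profile (B, c2).

yes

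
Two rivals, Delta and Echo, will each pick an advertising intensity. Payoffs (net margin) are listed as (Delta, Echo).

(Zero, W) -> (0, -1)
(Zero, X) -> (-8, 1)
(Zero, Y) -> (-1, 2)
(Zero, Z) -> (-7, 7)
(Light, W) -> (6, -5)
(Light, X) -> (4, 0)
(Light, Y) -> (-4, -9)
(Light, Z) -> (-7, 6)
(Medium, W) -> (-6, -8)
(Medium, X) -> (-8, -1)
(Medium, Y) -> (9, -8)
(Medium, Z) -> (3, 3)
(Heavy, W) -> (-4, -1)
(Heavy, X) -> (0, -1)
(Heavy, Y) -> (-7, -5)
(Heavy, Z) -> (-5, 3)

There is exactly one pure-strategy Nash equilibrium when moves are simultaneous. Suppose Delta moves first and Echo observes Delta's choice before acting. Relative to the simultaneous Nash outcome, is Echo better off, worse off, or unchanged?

Work backward from Echo's decision.
- Zero: Echo compares -1, 1, 2, 7 and picks Z; Delta would get -7.
- Light: Echo compares -5, 0, -9, 6 and picks Z; Delta would get -7.
- Medium: Echo compares -8, -1, -8, 3 and picks Z; Delta would get 3.
- Heavy: Echo compares -1, -1, -5, 3 and picks Z; Delta would get -5.
Delta's induced payoffs are -7, -7, 3, -5, so Delta commits to Medium. Subgame-perfect outcome: (Medium, Z) with payoffs (3, 3).
For the simultaneous game, intersect best replies.
Delta's best replies: W→Light; X→Light; Y→Medium; Z→Medium.
Echo's best replies: Zero→Z; Light→Z; Medium→Z; Heavy→Z.
The unique mutual best reply is (Medium, Z), giving (3, 3).
Echo earns 3 sequentially versus 3 at the Nash outcome: unchanged.

unchanged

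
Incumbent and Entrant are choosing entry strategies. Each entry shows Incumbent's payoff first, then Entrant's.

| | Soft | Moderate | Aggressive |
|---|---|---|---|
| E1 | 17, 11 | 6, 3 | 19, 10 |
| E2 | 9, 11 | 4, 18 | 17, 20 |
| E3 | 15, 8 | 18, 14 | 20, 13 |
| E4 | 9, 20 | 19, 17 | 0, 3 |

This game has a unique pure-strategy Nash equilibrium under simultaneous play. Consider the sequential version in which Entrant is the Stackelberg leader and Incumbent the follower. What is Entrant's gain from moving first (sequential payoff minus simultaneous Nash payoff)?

Incumbent best-responds to each possible Entrant move:
- Soft: Incumbent compares 17, 9, 15, 9 and picks E1; Entrant would get 11.
- Moderate: Incumbent compares 6, 4, 18, 19 and picks E4; Entrant would get 17.
- Aggressive: Incumbent compares 19, 17, 20, 0 and picks E3; Entrant would get 13.
Among 11, 17, 13, the best is 17 at Moderate. Subgame-perfect outcome: (E4, Moderate) with payoffs (19, 17).
For the simultaneous game, intersect best replies.
Incumbent's best replies: Soft→E1; Moderate→E4; Aggressive→E3.
Entrant's best replies: E1→Soft; E2→Aggressive; E3→Moderate; E4→Soft.
Only (E1, Soft) has each player best-responding; Nash payoffs (17, 11).
Entrant's commitment gain: 17 − 11 = 6.

6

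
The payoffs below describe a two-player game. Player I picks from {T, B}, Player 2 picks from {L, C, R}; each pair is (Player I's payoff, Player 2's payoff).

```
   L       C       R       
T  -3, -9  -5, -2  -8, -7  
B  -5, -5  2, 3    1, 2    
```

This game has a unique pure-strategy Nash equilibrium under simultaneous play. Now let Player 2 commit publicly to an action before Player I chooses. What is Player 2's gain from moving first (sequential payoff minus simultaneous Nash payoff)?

Work backward from Player I's decision.
- L: BR = T, leader payoff -9.
- C: BR = B, leader payoff 3.
- R: BR = B, leader payoff 2.
Among -9, 3, 2, the best is 3 at C. Subgame-perfect outcome: (B, C) with payoffs (2, 3).
Under simultaneous play:
Player I's best replies: L→T; C→B; R→B.
Player 2's best replies: T→C; B→C.
The unique mutual best reply is (B, C), giving (2, 3).
Player 2's commitment gain: 3 − 3 = 0.

0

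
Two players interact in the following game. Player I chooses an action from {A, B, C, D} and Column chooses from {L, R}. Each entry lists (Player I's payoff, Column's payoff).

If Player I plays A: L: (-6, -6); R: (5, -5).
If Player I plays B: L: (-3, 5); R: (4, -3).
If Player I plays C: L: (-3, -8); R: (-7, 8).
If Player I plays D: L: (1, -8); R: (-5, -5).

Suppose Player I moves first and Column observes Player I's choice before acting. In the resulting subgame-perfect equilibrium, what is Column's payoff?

Solve by backward induction (Player I leads).
- A: BR = R, leader payoff 5.
- B: BR = L, leader payoff -3.
- C: BR = R, leader payoff -7.
- D: BR = R, leader payoff -5.
Maximizing over 5, -3, -7, -5, Player I chooses A. Subgame-perfect outcome: (A, R) with payoffs (5, -5).

-5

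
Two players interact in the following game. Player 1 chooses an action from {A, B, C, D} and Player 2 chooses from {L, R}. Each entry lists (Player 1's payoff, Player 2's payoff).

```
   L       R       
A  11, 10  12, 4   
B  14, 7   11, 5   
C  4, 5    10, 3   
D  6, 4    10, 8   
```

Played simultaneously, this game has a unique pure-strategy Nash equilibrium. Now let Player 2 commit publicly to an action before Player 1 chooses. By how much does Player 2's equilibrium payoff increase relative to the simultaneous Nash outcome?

0

Backward induction with Player 2 moving first.
- L → Player 1 plays B (best of 11, 14, 4, 6); Player 2 gets 7.
- R → Player 1 plays A (best of 12, 11, 10, 10); Player 2 gets 4.
Player 2's induced payoffs are 7, 4, so Player 2 commits to L. Subgame-perfect outcome: (B, L) with payoffs (14, 7).
For the simultaneous game, intersect best replies.
Player 1's best replies: L→B; R→A.
Player 2's best replies: A→L; B→L; C→L; D→R.
Only (B, L) has each player best-responding; Nash payoffs (14, 7).
Player 2's commitment gain: 7 − 7 = 0.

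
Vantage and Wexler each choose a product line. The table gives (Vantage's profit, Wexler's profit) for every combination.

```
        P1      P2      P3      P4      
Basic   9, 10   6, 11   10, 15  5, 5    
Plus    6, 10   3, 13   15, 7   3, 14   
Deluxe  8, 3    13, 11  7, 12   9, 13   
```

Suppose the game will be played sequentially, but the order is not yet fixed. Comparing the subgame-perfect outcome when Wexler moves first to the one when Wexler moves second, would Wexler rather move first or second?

If Vantage leads: Wexler's best replies are Basic→P3, Plus→P4, Deluxe→P4; Vantage's induced payoffs 10, 3, 9; outcome (Basic, P3), payoffs (10, 15).
If Wexler leads: Vantage's best replies are P1→Basic, P2→Deluxe, P3→Plus, P4→Deluxe; Wexler's induced payoffs 10, 11, 7, 13; outcome (Deluxe, P4), payoffs (9, 13).
Wexler gets 13 moving first and 15 moving second, so Wexler prefers to move second.

second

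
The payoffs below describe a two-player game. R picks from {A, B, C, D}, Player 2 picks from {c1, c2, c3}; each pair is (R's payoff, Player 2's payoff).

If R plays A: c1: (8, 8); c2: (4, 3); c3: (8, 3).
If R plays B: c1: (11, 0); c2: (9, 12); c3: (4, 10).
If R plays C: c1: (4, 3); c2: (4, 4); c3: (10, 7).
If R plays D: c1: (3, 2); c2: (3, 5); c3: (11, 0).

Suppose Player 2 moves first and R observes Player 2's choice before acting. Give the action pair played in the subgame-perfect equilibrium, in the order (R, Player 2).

(B, c2)

R best-responds to each possible Player 2 move:
- c1: R compares 8, 11, 4, 3 and picks B; Player 2 would get 0.
- c2: R compares 4, 9, 4, 3 and picks B; Player 2 would get 12.
- c3: R compares 8, 4, 10, 11 and picks D; Player 2 would get 0.
Among 0, 12, 0, the best is 12 at c2. Subgame-perfect outcome: (B, c2) with payoffs (9, 12).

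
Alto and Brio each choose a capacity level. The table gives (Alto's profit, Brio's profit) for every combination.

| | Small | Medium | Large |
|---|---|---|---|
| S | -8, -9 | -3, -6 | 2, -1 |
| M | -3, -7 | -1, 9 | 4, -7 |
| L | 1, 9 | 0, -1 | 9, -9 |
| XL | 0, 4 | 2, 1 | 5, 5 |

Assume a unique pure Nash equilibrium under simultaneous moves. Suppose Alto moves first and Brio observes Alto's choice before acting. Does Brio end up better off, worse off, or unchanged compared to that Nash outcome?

worse off

Solve by backward induction (Alto leads).
- S: Brio compares -9, -6, -1 and picks Large; Alto would get 2.
- M: Brio compares -7, 9, -7 and picks Medium; Alto would get -1.
- L: Brio compares 9, -1, -9 and picks Small; Alto would get 1.
- XL: Brio compares 4, 1, 5 and picks Large; Alto would get 5.
Alto's induced payoffs are 2, -1, 1, 5, so Alto commits to XL. Subgame-perfect outcome: (XL, Large) with payoffs (5, 5).
Now find the simultaneous Nash equilibrium.
Alto's best replies: Small→L; Medium→XL; Large→L.
Brio's best replies: S→Large; M→Medium; L→Small; XL→Large.
Only (L, Small) has each player best-responding; Nash payoffs (1, 9).
Brio earns 5 sequentially versus 9 at the Nash outcome: worse off.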